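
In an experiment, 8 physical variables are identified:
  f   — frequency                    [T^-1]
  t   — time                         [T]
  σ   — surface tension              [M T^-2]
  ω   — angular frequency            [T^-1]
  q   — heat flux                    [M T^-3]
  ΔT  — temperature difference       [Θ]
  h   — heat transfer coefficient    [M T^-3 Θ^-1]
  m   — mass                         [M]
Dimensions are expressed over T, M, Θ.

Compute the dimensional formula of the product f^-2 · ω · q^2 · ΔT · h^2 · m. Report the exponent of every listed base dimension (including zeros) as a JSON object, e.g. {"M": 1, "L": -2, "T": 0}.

Write exponents as rows T,M,Θ / cols f,t,σ,ω,q,ΔT,h,m:
  T: [-1  1 -2 -1 -3  0 -3  0]
  M: [ 0  0  1  0  1  0  1  1]
  Θ: [ 0  0  0  0  0  1 -1  0]
  [T]: (-2)·-1+(1)·-1+(2)·-3+(1)·0+(2)·-3+(1)·0 = -11
  [M]: (-2)·0+(1)·0+(2)·1+(1)·0+(2)·1+(1)·1 = 5
  [Θ]: (-2)·0+(1)·0+(2)·0+(1)·1+(2)·-1+(1)·0 = -1
⇒ T^-11 M^5 Θ^-1

{"T": -11, "M": 5, "Θ": -1}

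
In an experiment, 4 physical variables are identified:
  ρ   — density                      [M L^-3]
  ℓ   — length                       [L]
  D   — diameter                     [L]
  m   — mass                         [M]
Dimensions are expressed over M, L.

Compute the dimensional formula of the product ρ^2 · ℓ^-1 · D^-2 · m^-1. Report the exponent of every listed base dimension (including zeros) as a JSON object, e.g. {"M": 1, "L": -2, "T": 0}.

Dimensional matrix (M×L by ρ×ℓ×D×m):
  M: [ 1  0  0  1]
  L: [-3  1  1  0]
  [M]: (2)·1+(-1)·0+(-2)·0+(-1)·1 = 1
  [L]: (2)·-3+(-1)·1+(-2)·1+(-1)·0 = -9
⇒ M L^-9

{"M": 1, "L": -9}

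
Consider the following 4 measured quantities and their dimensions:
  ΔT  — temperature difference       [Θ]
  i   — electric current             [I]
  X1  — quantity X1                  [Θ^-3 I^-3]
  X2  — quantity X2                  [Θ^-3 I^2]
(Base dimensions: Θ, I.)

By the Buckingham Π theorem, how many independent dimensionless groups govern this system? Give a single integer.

Exponent matrix [Θ,I] × [ΔT,i,X1,X2]:
  Θ: [ 1  0 -3 -3]
  I: [ 0  1 -3  2]
RREF → pivots at {ΔT,i} ⇒ r = 2
n=4, r=2 ⇒ 2 dimensionless groups

2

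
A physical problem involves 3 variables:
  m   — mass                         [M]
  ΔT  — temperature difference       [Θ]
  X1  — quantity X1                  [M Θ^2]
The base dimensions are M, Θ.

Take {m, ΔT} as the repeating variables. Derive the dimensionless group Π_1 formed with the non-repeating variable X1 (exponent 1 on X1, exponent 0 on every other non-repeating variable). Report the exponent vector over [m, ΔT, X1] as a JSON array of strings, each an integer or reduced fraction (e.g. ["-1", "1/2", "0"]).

Dimensional matrix (M×Θ by m×ΔT×X1):
  M: [ 1  0  1]
  Θ: [ 0  1  2]
Echelon form has 2 nonzero rows (pivots: m,ΔT)
Pivot set = {m,ΔT}, free = {X1}
RREF:
  r0: [   1    0    1]
  r1: [   0    1    2]
Fix exponent of X1 at 1; solve each RREF row for its pivot's exponent:
  r0: exp(m) + (1)·1 = 0 ⇒ exp(m) = -1
  r1: exp(ΔT) + (2)·1 = 0 ⇒ exp(ΔT) = -2
Π_1 = m^-1 · ΔT^-2 · X1

["-1", "-2", "1"]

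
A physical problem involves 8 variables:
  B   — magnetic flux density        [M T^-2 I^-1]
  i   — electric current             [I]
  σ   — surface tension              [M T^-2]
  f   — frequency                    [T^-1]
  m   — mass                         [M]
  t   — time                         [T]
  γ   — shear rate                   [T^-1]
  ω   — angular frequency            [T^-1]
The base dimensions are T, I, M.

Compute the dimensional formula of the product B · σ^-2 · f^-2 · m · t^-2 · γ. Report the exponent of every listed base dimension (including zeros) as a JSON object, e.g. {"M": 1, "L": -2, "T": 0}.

{"T": 1, "I": -1, "M": 0}

Write exponents as rows T,I,M / cols B,i,σ,f,m,t,γ,ω:
  T: [-2  0 -2 -1  0  1 -1 -1]
  I: [-1  1  0  0  0  0  0  0]
  M: [ 1  0  1  0  1  0  0  0]
  [T]: (1)·-2+(-2)·-2+(-2)·-1+(1)·0+(-2)·1+(1)·-1 = 1
  [I]: (1)·-1+(-2)·0+(-2)·0+(1)·0+(-2)·0+(1)·0 = -1
  [M]: (1)·1+(-2)·1+(-2)·0+(1)·1+(-2)·0+(1)·0 = 0
⇒ T I^-1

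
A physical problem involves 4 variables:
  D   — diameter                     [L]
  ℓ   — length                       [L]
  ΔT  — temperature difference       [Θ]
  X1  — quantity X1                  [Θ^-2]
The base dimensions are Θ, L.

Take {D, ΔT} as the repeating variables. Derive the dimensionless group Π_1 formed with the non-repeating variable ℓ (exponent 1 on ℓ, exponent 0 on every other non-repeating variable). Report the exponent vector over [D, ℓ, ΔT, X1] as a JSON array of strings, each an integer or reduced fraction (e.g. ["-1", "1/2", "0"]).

["-1", "1", "0", "0"]

Exponent matrix [Θ,L] × [D,ℓ,ΔT,X1]:
  Θ: [ 0  0  1 -2]
  L: [ 1  1  0  0]
RREF → pivots at {D,ΔT} ⇒ r = 2
Pivot set = {D,ΔT}, free = {ℓ,X1}
RREF:
  r0: [   1    1    0    0]
  r1: [   0    0    1   -2]
Fix exponent of ℓ at 1, X1 at 0; solve each RREF row for its pivot's exponent:
  r0: exp(D) + (1)·1 = 0 ⇒ exp(D) = -1
  r1: exp(ΔT) + (0)·1 = 0 ⇒ exp(ΔT) = 0
Π_1 = D^-1 · ℓ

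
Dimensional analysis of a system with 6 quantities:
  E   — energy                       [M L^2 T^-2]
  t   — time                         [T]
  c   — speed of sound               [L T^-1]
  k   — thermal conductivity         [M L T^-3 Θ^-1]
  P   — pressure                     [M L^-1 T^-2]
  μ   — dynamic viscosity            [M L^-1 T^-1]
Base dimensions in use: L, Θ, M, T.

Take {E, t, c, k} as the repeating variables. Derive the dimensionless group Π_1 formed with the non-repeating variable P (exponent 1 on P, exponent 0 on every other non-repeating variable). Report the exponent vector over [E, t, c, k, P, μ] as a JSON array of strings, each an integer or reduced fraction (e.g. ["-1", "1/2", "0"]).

Write exponents as rows L,Θ,M,T / cols E,t,c,k,P,μ:
  L: [ 2  0  1  1 -1 -1]
  Θ: [ 0  0  0 -1  0  0]
  M: [ 1  0  0  1  1  1]
  T: [-2  1 -1 -3 -2 -1]
RREF → pivots at {E,t,c,k} ⇒ r = 4
Repeat: E,t,c,k; free: P,μ
RREF:
  r0: [   1    0    0    0    1    1]
  r1: [   0    1    0    0   -3   -2]
  r2: [   0    0    1    0   -3   -3]
  r3: [   0    0    0    1    0    0]
Fix exponent of P at 1, μ at 0; solve each RREF row for its pivot's exponent:
  r0: exp(E) + (1)·1 = 0 ⇒ exp(E) = -1
  r1: exp(t) + (-3)·1 = 0 ⇒ exp(t) = 3
  r2: exp(c) + (-3)·1 = 0 ⇒ exp(c) = 3
  r3: exp(k) + (0)·1 = 0 ⇒ exp(k) = 0
Π_1 = E^-1 · t^3 · c^3 · P

["-1", "3", "3", "0", "1", "0"]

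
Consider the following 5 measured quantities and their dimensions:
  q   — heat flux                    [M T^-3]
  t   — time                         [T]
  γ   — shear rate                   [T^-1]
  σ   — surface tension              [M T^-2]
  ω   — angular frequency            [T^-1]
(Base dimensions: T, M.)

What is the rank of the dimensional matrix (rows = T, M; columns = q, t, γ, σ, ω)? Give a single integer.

2

Write exponents as rows T,M / cols q,t,γ,σ,ω:
  T: [-3  1 -1 -2 -1]
  M: [ 1  0  0  1  0]
Row reduction gives pivot columns q,t; rank = 2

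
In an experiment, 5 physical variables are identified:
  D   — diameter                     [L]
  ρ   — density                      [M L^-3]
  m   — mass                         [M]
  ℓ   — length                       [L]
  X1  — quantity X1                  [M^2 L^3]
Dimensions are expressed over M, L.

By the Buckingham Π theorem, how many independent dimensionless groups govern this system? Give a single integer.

3

Dimensional matrix (M×L by D×ρ×m×ℓ×X1):
  M: [ 0  1  1  0  2]
  L: [ 1 -3  0  1  3]
Row reduction gives pivot columns D,ρ; rank = 2
Π count = n − r = 5 − 2 = 3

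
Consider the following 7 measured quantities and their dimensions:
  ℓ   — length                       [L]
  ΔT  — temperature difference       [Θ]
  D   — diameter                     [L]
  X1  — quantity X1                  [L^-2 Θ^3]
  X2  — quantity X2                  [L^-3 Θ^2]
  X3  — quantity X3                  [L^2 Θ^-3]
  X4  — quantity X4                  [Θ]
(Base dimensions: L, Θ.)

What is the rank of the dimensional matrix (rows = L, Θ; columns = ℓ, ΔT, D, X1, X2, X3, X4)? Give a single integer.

2

Write exponents as rows L,Θ / cols ℓ,ΔT,D,X1,X2,X3,X4:
  L: [ 1  0  1 -2 -3  2  0]
  Θ: [ 0  1  0  3  2 -3  1]
RREF → pivots at {ℓ,ΔT} ⇒ r = 2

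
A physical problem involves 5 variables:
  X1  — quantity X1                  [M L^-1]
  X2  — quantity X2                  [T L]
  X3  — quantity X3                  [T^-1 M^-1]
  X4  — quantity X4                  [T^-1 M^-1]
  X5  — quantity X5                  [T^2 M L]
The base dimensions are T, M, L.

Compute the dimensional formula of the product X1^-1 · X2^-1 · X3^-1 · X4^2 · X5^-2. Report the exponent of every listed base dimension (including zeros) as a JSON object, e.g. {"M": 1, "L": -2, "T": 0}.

{"T": -6, "M": -4, "L": -2}

Exponent matrix [T,M,L] × [X1,X2,X3,X4,X5]:
  T: [ 0  1 -1 -1  2]
  M: [ 1  0 -1 -1  1]
  L: [-1  1  0  0  1]
  [T]: (-1)·0+(-1)·1+(-1)·-1+(2)·-1+(-2)·2 = -6
  [M]: (-1)·1+(-1)·0+(-1)·-1+(2)·-1+(-2)·1 = -4
  [L]: (-1)·-1+(-1)·1+(-1)·0+(2)·0+(-2)·1 = -2
⇒ T^-6 M^-4 L^-2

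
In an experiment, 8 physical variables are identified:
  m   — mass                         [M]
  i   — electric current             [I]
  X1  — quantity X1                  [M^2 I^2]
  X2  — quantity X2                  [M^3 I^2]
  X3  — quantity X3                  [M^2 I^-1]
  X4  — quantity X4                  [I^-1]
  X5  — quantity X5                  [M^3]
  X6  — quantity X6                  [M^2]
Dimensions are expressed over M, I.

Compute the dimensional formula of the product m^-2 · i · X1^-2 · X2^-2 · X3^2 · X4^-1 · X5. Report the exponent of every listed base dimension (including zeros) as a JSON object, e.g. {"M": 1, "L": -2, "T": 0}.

{"M": -5, "I": -8}

Dimensional matrix (M×I by m×i×X1×X2×X3×X4×X5×X6):
  M: [ 1  0  2  3  2  0  3  2]
  I: [ 0  1  2  2 -1 -1  0  0]
  [M]: (-2)·1+(1)·0+(-2)·2+(-2)·3+(2)·2+(-1)·0+(1)·3 = -5
  [I]: (-2)·0+(1)·1+(-2)·2+(-2)·2+(2)·-1+(-1)·-1+(1)·0 = -8
⇒ M^-5 I^-8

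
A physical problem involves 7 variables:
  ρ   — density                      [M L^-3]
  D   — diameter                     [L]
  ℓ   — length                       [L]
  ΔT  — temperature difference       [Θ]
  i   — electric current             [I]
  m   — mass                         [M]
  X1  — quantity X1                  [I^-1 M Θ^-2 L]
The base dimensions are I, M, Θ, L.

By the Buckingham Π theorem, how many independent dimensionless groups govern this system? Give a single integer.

3

Write exponents as rows I,M,Θ,L / cols ρ,D,ℓ,ΔT,i,m,X1:
  I: [ 0  0  0  0  1  0 -1]
  M: [ 1  0  0  0  0  1  1]
  Θ: [ 0  0  0  1  0  0 -2]
  L: [-3  1  1  0  0  0  1]
Row reduction gives pivot columns ρ,D,ΔT,i; rank = 4
n=7, r=4 ⇒ 3 dimensionless groups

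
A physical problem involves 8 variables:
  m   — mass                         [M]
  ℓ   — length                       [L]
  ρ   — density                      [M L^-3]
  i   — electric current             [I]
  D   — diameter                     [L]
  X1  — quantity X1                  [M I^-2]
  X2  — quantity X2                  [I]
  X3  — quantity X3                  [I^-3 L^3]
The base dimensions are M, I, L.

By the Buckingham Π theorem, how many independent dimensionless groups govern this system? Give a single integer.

Exponent matrix [M,I,L] × [m,ℓ,ρ,i,D,X1,X2,X3]:
  M: [ 1  0  1  0  0  1  0  0]
  I: [ 0  0  0  1  0 -2  1 -3]
  L: [ 0  1 -3  0  1  0  0  3]
RREF → pivots at {m,ℓ,i} ⇒ r = 3
n=8, r=3 ⇒ 5 dimensionless groups

5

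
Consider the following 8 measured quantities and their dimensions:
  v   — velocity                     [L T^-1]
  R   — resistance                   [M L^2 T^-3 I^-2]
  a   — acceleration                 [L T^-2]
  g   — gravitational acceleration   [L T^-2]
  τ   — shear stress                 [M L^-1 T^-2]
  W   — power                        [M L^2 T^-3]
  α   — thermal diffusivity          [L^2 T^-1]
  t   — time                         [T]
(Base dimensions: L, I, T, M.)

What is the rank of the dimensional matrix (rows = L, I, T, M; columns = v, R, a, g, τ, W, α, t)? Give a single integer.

4

Exponent matrix [L,I,T,M] × [v,R,a,g,τ,W,α,t]:
  L: [ 1  2  1  1 -1  2  2  0]
  I: [ 0 -2  0  0  0  0  0  0]
  T: [-1 -3 -2 -2 -2 -3 -1  1]
  M: [ 0  1  0  0  1  1  0  0]
RREF → pivots at {v,R,a,τ} ⇒ r = 4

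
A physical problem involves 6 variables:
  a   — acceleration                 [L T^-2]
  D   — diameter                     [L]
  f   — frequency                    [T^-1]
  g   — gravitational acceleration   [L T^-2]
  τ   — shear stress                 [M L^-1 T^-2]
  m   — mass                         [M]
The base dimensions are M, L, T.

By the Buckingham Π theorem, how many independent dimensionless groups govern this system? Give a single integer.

Exponent matrix [M,L,T] × [a,D,f,g,τ,m]:
  M: [ 0  0  0  0  1  1]
  L: [ 1  1  0  1 -1  0]
  T: [-2  0 -1 -2 -2  0]
RREF → pivots at {a,D,τ} ⇒ r = 3
6 vars − rank 3 = 3 Π groups

3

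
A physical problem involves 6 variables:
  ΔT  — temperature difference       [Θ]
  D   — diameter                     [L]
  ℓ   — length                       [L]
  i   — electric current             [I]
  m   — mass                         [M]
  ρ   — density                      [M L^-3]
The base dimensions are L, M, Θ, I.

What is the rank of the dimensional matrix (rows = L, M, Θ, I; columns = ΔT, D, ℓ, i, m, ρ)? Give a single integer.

Write exponents as rows L,M,Θ,I / cols ΔT,D,ℓ,i,m,ρ:
  L: [ 0  1  1  0  0 -3]
  M: [ 0  0  0  0  1  1]
  Θ: [ 1  0  0  0  0  0]
  I: [ 0  0  0  1  0  0]
Row reduction gives pivot columns ΔT,D,i,m; rank = 4

4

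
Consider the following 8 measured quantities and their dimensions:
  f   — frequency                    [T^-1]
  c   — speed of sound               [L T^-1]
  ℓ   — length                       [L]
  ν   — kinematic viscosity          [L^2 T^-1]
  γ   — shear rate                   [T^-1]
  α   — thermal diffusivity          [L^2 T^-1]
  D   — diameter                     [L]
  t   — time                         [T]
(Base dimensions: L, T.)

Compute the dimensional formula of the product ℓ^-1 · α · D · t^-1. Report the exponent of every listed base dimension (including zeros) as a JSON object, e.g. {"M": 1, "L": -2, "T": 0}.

{"L": 2, "T": -2}

Write exponents as rows L,T / cols f,c,ℓ,ν,γ,α,D,t:
  L: [ 0  1  1  2  0  2  1  0]
  T: [-1 -1  0 -1 -1 -1  0  1]
  [L]: (-1)·1+(1)·2+(1)·1+(-1)·0 = 2
  [T]: (-1)·0+(1)·-1+(1)·0+(-1)·1 = -2
⇒ L^2 T^-2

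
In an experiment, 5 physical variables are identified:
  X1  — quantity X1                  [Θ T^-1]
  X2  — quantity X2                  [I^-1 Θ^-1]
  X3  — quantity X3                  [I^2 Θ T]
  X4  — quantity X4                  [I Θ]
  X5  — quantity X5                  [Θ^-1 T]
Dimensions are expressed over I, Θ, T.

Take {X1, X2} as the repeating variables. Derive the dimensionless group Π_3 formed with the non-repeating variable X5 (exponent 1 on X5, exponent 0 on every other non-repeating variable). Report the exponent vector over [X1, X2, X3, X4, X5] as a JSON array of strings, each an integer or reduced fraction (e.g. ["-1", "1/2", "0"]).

Exponent matrix [I,Θ,T] × [X1,X2,X3,X4,X5]:
  I: [ 0 -1  2  1  0]
  Θ: [ 1 -1  1  1 -1]
  T: [-1  0  1  0  1]
RREF → pivots at {X1,X2} ⇒ r = 2
Pivot set = {X1,X2}, free = {X3,X4,X5}
RREF:
  r0: [   1    0   -1    0   -1]
  r1: [   0    1   -2   -1    0]
  r2: [   0    0    0    0    0]
Fix exponent of X5 at 1, X3 at 0, X4 at 0; solve each RREF row for its pivot's exponent:
  r0: exp(X1) + (-1)·1 = 0 ⇒ exp(X1) = 1
  r1: exp(X2) + (0)·1 = 0 ⇒ exp(X2) = 0
Π_3 = X1 · X5

["1", "0", "0", "0", "1"]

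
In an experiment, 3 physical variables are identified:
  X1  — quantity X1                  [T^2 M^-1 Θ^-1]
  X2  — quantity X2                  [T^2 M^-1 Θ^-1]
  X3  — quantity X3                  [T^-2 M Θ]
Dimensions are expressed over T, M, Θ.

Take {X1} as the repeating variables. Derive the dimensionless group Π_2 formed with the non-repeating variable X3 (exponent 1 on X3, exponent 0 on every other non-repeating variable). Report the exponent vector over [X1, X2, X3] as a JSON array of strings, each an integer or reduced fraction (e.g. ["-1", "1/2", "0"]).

Write exponents as rows T,M,Θ / cols X1,X2,X3:
  T: [ 2  2 -2]
  M: [-1 -1  1]
  Θ: [-1 -1  1]
RREF → pivots at {X1} ⇒ r = 1
Pivot set = {X1}, free = {X2,X3}
RREF:
  r0: [   1    1   -1]
  r1: [   0    0    0]
  r2: [   0    0    0]
Fix exponent of X3 at 1, X2 at 0; solve each RREF row for its pivot's exponent:
  r0: exp(X1) + (-1)·1 = 0 ⇒ exp(X1) = 1
Π_2 = X1 · X3

["1", "0", "1"]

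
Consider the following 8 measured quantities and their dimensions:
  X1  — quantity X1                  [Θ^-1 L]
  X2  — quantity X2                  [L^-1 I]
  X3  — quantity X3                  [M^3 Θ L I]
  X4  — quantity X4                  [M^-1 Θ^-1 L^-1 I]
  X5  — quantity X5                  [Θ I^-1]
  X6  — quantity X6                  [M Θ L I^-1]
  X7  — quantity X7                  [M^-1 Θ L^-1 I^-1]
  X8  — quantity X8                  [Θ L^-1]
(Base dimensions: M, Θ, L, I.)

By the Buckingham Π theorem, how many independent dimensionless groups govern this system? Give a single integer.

Write exponents as rows M,Θ,L,I / cols X1,X2,X3,X4,X5,X6,X7,X8:
  M: [ 0  0  3 -1  0  1 -1  0]
  Θ: [-1  0  1 -1  1  1  1  1]
  L: [ 1 -1  1 -1  0  1 -1 -1]
  I: [ 0  1  1  1 -1 -1 -1  0]
RREF → pivots at {X1,X2,X3} ⇒ r = 3
8 vars − rank 3 = 5 Π groups

5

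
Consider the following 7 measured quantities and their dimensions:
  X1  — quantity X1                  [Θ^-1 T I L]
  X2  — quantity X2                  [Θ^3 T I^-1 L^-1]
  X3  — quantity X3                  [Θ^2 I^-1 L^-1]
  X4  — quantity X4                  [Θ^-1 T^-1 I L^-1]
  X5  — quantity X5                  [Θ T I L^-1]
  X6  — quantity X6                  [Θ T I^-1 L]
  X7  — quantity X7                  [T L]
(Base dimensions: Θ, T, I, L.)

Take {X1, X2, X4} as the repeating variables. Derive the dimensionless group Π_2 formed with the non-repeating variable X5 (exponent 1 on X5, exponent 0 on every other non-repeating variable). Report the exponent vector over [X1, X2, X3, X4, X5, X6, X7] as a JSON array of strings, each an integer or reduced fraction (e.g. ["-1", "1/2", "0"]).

["-1", "-1", "0", "-1", "1", "0", "0"]

Exponent matrix [Θ,T,I,L] × [X1,X2,X3,X4,X5,X6,X7]:
  Θ: [-1  3  2 -1  1  1  0]
  T: [ 1  1  0 -1  1  1  1]
  I: [ 1 -1 -1  1  1 -1  0]
  L: [ 1 -1 -1 -1 -1  1  1]
Row reduction gives pivot columns X1,X2,X4; rank = 3
Pivot set = {X1,X2,X4}, free = {X3,X5,X6,X7}
RREF:
  r0: [   1    0 -1/2    0    1    0  1/2]
  r1: [   0    1  1/2    0    1    0    0]
  r2: [   0    0    0    1    1   -1 -1/2]
  r3: [   0    0    0    0    0    0    0]
Fix exponent of X5 at 1, X3 at 0, X6 at 0, X7 at 0; solve each RREF row for its pivot's exponent:
  r0: exp(X1) + (1)·1 = 0 ⇒ exp(X1) = -1
  r1: exp(X2) + (1)·1 = 0 ⇒ exp(X2) = -1
  r2: exp(X4) + (1)·1 = 0 ⇒ exp(X4) = -1
Π_2 = X1^-1 · X2^-1 · X4^-1 · X5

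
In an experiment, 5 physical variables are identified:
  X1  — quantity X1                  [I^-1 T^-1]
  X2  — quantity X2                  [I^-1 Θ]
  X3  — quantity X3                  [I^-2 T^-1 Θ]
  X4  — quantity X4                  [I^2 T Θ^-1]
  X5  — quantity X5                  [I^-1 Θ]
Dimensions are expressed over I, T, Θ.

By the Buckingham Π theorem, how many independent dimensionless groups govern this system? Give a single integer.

Write exponents as rows I,T,Θ / cols X1,X2,X3,X4,X5:
  I: [-1 -1 -2  2 -1]
  T: [-1  0 -1  1  0]
  Θ: [ 0  1  1 -1  1]
Echelon form has 2 nonzero rows (pivots: X1,X2)
n=5, r=2 ⇒ 3 dimensionless groups

3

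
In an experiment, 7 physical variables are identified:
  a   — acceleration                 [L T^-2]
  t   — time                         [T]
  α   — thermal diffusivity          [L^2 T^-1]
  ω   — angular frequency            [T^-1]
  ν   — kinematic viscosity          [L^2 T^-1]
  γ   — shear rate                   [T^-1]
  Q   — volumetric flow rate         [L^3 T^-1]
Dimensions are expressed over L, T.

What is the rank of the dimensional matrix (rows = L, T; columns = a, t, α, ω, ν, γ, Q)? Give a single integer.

Exponent matrix [L,T] × [a,t,α,ω,ν,γ,Q]:
  L: [ 1  0  2  0  2  0  3]
  T: [-2  1 -1 -1 -1 -1 -1]
Row reduction gives pivot columns a,t; rank = 2

2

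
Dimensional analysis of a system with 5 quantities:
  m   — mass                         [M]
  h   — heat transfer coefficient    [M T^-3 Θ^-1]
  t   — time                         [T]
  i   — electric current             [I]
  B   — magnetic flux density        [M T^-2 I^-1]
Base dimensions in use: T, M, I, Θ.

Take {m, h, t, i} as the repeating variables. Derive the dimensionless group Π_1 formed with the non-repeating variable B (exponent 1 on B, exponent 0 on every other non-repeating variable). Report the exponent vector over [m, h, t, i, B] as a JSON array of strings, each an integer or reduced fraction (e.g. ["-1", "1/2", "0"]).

Exponent matrix [T,M,I,Θ] × [m,h,t,i,B]:
  T: [ 0 -3  1  0 -2]
  M: [ 1  1  0  0  1]
  I: [ 0  0  0  1 -1]
  Θ: [ 0 -1  0  0  0]
Echelon form has 4 nonzero rows (pivots: m,h,t,i)
Pivot set = {m,h,t,i}, free = {B}
RREF:
  r0: [   1    0    0    0    1]
  r1: [   0    1    0    0    0]
  r2: [   0    0    1    0   -2]
  r3: [   0    0    0    1   -1]
Fix exponent of B at 1; solve each RREF row for its pivot's exponent:
  r0: exp(m) + (1)·1 = 0 ⇒ exp(m) = -1
  r1: exp(h) + (0)·1 = 0 ⇒ exp(h) = 0
  r2: exp(t) + (-2)·1 = 0 ⇒ exp(t) = 2
  r3: exp(i) + (-1)·1 = 0 ⇒ exp(i) = 1
Π_1 = m^-1 · t^2 · i · B

["-1", "0", "2", "1", "1"]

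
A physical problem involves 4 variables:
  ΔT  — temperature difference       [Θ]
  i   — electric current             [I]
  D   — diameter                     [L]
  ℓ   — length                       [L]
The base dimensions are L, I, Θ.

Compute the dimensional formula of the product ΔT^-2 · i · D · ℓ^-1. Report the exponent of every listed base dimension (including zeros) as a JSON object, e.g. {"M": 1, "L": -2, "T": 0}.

{"L": 0, "I": 1, "Θ": -2}

Dimensional matrix (L×I×Θ by ΔT×i×D×ℓ):
  L: [ 0  0  1  1]
  I: [ 0  1  0  0]
  Θ: [ 1  0  0  0]
  [L]: (-2)·0+(1)·0+(1)·1+(-1)·1 = 0
  [I]: (-2)·0+(1)·1+(1)·0+(-1)·0 = 1
  [Θ]: (-2)·1+(1)·0+(1)·0+(-1)·0 = -2
⇒ I Θ^-2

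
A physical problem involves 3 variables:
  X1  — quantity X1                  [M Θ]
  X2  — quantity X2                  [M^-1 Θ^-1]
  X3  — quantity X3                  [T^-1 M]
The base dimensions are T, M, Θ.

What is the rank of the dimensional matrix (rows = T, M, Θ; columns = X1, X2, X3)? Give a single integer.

2

Exponent matrix [T,M,Θ] × [X1,X2,X3]:
  T: [ 0  0 -1]
  M: [ 1 -1  1]
  Θ: [ 1 -1  0]
Echelon form has 2 nonzero rows (pivots: X1,X3)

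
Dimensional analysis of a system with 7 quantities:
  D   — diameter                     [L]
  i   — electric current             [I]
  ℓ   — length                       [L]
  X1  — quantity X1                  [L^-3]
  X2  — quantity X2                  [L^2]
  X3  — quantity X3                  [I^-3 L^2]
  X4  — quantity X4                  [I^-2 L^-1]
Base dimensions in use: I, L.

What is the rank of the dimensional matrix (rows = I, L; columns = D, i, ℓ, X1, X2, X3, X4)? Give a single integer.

2

Exponent matrix [I,L] × [D,i,ℓ,X1,X2,X3,X4]:
  I: [ 0  1  0  0  0 -3 -2]
  L: [ 1  0  1 -3  2  2 -1]
Row reduction gives pivot columns D,i; rank = 2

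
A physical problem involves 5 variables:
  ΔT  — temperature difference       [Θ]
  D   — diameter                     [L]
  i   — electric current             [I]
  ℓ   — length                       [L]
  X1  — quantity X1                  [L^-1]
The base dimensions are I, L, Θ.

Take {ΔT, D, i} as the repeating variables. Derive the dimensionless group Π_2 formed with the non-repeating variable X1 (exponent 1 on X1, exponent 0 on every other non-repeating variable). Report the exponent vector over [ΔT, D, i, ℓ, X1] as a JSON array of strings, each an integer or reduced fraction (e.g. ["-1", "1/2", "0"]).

["0", "1", "0", "0", "1"]

Dimensional matrix (I×L×Θ by ΔT×D×i×ℓ×X1):
  I: [ 0  0  1  0  0]
  L: [ 0  1  0  1 -1]
  Θ: [ 1  0  0  0  0]
Echelon form has 3 nonzero rows (pivots: ΔT,D,i)
Pivot set = {ΔT,D,i}, free = {ℓ,X1}
RREF:
  r0: [   1    0    0    0    0]
  r1: [   0    1    0    1   -1]
  r2: [   0    0    1    0    0]
Fix exponent of X1 at 1, ℓ at 0; solve each RREF row for its pivot's exponent:
  r0: exp(ΔT) + (0)·1 = 0 ⇒ exp(ΔT) = 0
  r1: exp(D) + (-1)·1 = 0 ⇒ exp(D) = 1
  r2: exp(i) + (0)·1 = 0 ⇒ exp(i) = 0
Π_2 = D · X1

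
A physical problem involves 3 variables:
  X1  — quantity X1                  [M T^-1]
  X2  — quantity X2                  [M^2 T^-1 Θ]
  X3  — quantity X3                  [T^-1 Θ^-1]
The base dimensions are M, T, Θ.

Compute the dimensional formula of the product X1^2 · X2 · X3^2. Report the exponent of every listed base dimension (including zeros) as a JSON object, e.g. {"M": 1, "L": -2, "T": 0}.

{"M": 4, "T": -5, "Θ": -1}

Exponent matrix [M,T,Θ] × [X1,X2,X3]:
  M: [ 1  2  0]
  T: [-1 -1 -1]
  Θ: [ 0  1 -1]
  [M]: (2)·1+(1)·2+(2)·0 = 4
  [T]: (2)·-1+(1)·-1+(2)·-1 = -5
  [Θ]: (2)·0+(1)·1+(2)·-1 = -1
⇒ M^4 T^-5 Θ^-1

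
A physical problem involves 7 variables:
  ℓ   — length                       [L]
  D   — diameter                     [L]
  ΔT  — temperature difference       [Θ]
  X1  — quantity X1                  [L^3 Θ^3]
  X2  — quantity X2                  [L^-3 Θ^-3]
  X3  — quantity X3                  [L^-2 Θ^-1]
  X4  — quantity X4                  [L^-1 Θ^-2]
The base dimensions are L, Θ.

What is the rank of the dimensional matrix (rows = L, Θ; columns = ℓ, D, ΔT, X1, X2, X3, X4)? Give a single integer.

Write exponents as rows L,Θ / cols ℓ,D,ΔT,X1,X2,X3,X4:
  L: [ 1  1  0  3 -3 -2 -1]
  Θ: [ 0  0  1  3 -3 -1 -2]
Row reduction gives pivot columns ℓ,ΔT; rank = 2

2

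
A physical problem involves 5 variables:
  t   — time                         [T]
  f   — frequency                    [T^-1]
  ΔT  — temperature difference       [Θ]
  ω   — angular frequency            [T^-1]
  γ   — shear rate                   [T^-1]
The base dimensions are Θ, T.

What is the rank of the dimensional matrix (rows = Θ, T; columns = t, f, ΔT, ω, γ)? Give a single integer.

Dimensional matrix (Θ×T by t×f×ΔT×ω×γ):
  Θ: [ 0  0  1  0  0]
  T: [ 1 -1  0 -1 -1]
Row reduction gives pivot columns t,ΔT; rank = 2

2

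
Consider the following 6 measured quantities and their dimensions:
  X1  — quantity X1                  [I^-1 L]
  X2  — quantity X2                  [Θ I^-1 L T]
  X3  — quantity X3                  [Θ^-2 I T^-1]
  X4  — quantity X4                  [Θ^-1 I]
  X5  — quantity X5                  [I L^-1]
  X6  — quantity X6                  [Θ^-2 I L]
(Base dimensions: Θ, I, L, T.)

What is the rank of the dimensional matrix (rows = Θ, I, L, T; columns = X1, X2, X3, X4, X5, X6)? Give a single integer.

3

Exponent matrix [Θ,I,L,T] × [X1,X2,X3,X4,X5,X6]:
  Θ: [ 0  1 -2 -1  0 -2]
  I: [-1 -1  1  1  1  1]
  L: [ 1  1  0  0 -1  1]
  T: [ 0  1 -1  0  0  0]
Row reduction gives pivot columns X1,X2,X3; rank = 3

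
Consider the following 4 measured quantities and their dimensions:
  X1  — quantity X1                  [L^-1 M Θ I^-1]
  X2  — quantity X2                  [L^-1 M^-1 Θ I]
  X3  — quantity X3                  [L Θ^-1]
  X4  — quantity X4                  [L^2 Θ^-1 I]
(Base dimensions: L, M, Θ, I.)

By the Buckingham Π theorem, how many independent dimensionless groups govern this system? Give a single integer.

Exponent matrix [L,M,Θ,I] × [X1,X2,X3,X4]:
  L: [-1 -1  1  2]
  M: [ 1 -1  0  0]
  Θ: [ 1  1 -1 -1]
  I: [-1  1  0  1]
Echelon form has 3 nonzero rows (pivots: X1,X2,X4)
Π count = n − r = 4 − 3 = 1

1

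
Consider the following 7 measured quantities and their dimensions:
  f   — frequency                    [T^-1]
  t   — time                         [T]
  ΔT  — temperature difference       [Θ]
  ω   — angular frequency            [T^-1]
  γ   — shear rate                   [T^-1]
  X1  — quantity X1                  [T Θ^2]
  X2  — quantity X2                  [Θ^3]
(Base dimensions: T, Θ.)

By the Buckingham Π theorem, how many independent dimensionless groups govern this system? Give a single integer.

Exponent matrix [T,Θ] × [f,t,ΔT,ω,γ,X1,X2]:
  T: [-1  1  0 -1 -1  1  0]
  Θ: [ 0  0  1  0  0  2  3]
Row reduction gives pivot columns f,ΔT; rank = 2
n=7, r=2 ⇒ 5 dimensionless groups

5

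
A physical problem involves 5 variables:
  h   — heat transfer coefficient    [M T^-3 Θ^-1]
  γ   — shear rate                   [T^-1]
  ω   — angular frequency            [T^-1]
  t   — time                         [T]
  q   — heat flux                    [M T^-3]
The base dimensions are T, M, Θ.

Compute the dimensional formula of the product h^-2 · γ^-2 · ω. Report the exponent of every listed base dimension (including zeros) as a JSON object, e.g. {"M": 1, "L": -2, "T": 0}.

{"T": 7, "M": -2, "Θ": 2}

Write exponents as rows T,M,Θ / cols h,γ,ω,t,q:
  T: [-3 -1 -1  1 -3]
  M: [ 1  0  0  0  1]
  Θ: [-1  0  0  0  0]
  [T]: (-2)·-3+(-2)·-1+(1)·-1 = 7
  [M]: (-2)·1+(-2)·0+(1)·0 = -2
  [Θ]: (-2)·-1+(-2)·0+(1)·0 = 2
⇒ T^7 M^-2 Θ^2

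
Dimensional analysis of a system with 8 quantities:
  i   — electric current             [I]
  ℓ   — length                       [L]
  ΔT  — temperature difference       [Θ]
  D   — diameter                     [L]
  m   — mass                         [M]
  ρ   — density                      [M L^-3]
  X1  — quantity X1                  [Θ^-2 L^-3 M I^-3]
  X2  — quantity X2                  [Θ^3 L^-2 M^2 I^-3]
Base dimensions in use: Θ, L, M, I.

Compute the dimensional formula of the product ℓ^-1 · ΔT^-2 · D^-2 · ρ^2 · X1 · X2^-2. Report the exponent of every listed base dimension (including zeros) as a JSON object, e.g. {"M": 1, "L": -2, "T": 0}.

{"Θ": -10, "L": -8, "M": -1, "I": 3}

Dimensional matrix (Θ×L×M×I by i×ℓ×ΔT×D×m×ρ×X1×X2):
  Θ: [ 0  0  1  0  0  0 -2  3]
  L: [ 0  1  0  1  0 -3 -3 -2]
  M: [ 0  0  0  0  1  1  1  2]
  I: [ 1  0  0  0  0  0 -3 -3]
  [Θ]: (-1)·0+(-2)·1+(-2)·0+(2)·0+(1)·-2+(-2)·3 = -10
  [L]: (-1)·1+(-2)·0+(-2)·1+(2)·-3+(1)·-3+(-2)·-2 = -8
  [M]: (-1)·0+(-2)·0+(-2)·0+(2)·1+(1)·1+(-2)·2 = -1
  [I]: (-1)·0+(-2)·0+(-2)·0+(2)·0+(1)·-3+(-2)·-3 = 3
⇒ Θ^-10 L^-8 M^-1 I^3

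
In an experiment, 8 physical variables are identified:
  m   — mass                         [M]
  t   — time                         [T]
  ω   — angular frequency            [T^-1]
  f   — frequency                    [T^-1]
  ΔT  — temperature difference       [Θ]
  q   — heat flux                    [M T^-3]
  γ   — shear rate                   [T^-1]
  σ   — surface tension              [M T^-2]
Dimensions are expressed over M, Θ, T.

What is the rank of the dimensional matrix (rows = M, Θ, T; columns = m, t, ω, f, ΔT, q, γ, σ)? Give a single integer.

3

Dimensional matrix (M×Θ×T by m×t×ω×f×ΔT×q×γ×σ):
  M: [ 1  0  0  0  0  1  0  1]
  Θ: [ 0  0  0  0  1  0  0  0]
  T: [ 0  1 -1 -1  0 -3 -1 -2]
Echelon form has 3 nonzero rows (pivots: m,t,ΔT)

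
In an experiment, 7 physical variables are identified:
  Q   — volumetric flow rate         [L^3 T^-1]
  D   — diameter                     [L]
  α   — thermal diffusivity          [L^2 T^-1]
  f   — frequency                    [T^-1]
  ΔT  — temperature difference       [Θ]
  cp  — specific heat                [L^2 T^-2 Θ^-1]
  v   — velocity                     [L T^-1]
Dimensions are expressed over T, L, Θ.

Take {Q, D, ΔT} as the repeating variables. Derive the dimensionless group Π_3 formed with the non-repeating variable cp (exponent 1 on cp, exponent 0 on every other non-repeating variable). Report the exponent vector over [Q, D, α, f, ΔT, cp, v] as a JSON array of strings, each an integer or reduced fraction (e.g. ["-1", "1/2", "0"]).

["-2", "4", "0", "0", "1", "1", "0"]

Exponent matrix [T,L,Θ] × [Q,D,α,f,ΔT,cp,v]:
  T: [-1  0 -1 -1  0 -2 -1]
  L: [ 3  1  2  0  0  2  1]
  Θ: [ 0  0  0  0  1 -1  0]
Echelon form has 3 nonzero rows (pivots: Q,D,ΔT)
Repeat: Q,D,ΔT; free: α,f,cp,v
RREF:
  r0: [   1    0    1    1    0    2    1]
  r1: [   0    1   -1   -3    0   -4   -2]
  r2: [   0    0    0    0    1   -1    0]
Fix exponent of cp at 1, α at 0, f at 0, v at 0; solve each RREF row for its pivot's exponent:
  r0: exp(Q) + (2)·1 = 0 ⇒ exp(Q) = -2
  r1: exp(D) + (-4)·1 = 0 ⇒ exp(D) = 4
  r2: exp(ΔT) + (-1)·1 = 0 ⇒ exp(ΔT) = 1
Π_3 = Q^-2 · D^4 · ΔT · cp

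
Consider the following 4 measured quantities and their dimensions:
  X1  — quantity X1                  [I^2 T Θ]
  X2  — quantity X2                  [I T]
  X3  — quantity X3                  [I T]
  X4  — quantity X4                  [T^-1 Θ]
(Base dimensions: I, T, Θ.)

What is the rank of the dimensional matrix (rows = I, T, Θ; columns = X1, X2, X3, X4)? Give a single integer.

2

Dimensional matrix (I×T×Θ by X1×X2×X3×X4):
  I: [ 2  1  1  0]
  T: [ 1  1  1 -1]
  Θ: [ 1  0  0  1]
RREF → pivots at {X1,X2} ⇒ r = 2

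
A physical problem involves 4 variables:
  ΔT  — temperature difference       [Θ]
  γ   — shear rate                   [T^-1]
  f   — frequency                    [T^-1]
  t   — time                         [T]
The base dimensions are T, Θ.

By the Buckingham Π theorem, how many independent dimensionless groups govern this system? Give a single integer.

2

Write exponents as rows T,Θ / cols ΔT,γ,f,t:
  T: [ 0 -1 -1  1]
  Θ: [ 1  0  0  0]
Echelon form has 2 nonzero rows (pivots: ΔT,γ)
n=4, r=2 ⇒ 2 dimensionless groups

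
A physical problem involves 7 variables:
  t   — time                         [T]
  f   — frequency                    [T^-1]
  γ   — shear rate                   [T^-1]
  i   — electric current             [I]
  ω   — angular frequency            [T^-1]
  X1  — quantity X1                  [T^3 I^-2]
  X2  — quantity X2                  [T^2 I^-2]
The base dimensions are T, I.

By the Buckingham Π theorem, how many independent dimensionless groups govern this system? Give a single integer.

5

Dimensional matrix (T×I by t×f×γ×i×ω×X1×X2):
  T: [ 1 -1 -1  0 -1  3  2]
  I: [ 0  0  0  1  0 -2 -2]
Echelon form has 2 nonzero rows (pivots: t,i)
7 vars − rank 2 = 5 Π groups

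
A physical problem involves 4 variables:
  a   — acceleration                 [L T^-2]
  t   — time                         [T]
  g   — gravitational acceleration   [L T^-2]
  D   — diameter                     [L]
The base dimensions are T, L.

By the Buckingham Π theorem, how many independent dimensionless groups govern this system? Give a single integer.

Write exponents as rows T,L / cols a,t,g,D:
  T: [-2  1 -2  0]
  L: [ 1  0  1  1]
RREF → pivots at {a,t} ⇒ r = 2
Π count = n − r = 4 − 2 = 2

2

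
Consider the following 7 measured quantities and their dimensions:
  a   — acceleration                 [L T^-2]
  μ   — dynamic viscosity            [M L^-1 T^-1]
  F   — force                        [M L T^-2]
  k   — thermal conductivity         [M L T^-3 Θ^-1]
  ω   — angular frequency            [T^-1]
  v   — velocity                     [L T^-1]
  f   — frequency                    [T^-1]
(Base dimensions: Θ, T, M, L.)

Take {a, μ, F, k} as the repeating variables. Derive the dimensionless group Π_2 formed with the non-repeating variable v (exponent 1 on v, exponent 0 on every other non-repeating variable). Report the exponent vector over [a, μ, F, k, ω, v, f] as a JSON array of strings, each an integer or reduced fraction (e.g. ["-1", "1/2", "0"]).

Write exponents as rows Θ,T,M,L / cols a,μ,F,k,ω,v,f:
  Θ: [ 0  0  0 -1  0  0  0]
  T: [-2 -1 -2 -3 -1 -1 -1]
  M: [ 0  1  1  1  0  0  0]
  L: [ 1 -1  1  1  0  1  0]
Echelon form has 4 nonzero rows (pivots: a,μ,F,k)
Repeat: a,μ,F,k; free: ω,v,f
RREF:
  r0: [   1    0    0    0  2/3  1/3  2/3]
  r1: [   0    1    0    0  1/3 -1/3  1/3]
  r2: [   0    0    1    0 -1/3  1/3 -1/3]
  r3: [   0    0    0    1    0    0    0]
Fix exponent of v at 1, ω at 0, f at 0; solve each RREF row for its pivot's exponent:
  r0: exp(a) + (1/3)·1 = 0 ⇒ exp(a) = -1/3
  r1: exp(μ) + (-1/3)·1 = 0 ⇒ exp(μ) = 1/3
  r2: exp(F) + (1/3)·1 = 0 ⇒ exp(F) = -1/3
  r3: exp(k) + (0)·1 = 0 ⇒ exp(k) = 0
Π_2 = a^(-1/3) · μ^(1/3) · F^(-1/3) · v

["-1/3", "1/3", "-1/3", "0", "0", "1", "0"]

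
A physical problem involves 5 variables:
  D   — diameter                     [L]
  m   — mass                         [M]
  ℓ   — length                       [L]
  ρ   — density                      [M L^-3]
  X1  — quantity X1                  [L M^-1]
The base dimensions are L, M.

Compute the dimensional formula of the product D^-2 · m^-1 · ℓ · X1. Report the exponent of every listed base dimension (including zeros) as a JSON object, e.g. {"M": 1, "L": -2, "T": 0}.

Write exponents as rows L,M / cols D,m,ℓ,ρ,X1:
  L: [ 1  0  1 -3  1]
  M: [ 0  1  0  1 -1]
  [L]: (-2)·1+(-1)·0+(1)·1+(1)·1 = 0
  [M]: (-2)·0+(-1)·1+(1)·0+(1)·-1 = -2
⇒ M^-2

{"L": 0, "M": -2}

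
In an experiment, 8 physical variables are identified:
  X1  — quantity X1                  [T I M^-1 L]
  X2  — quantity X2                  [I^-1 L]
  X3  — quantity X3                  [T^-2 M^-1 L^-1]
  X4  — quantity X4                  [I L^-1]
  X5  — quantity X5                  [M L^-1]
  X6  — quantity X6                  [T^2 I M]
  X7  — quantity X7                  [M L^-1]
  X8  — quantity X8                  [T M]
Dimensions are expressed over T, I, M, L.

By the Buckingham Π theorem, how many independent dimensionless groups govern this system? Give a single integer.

5

Write exponents as rows T,I,M,L / cols X1,X2,X3,X4,X5,X6,X7,X8:
  T: [ 1  0 -2  0  0  2  0  1]
  I: [ 1 -1  0  1  0  1  0  0]
  M: [-1  0 -1  0  1  1  1  1]
  L: [ 1  1 -1 -1 -1  0 -1  0]
RREF → pivots at {X1,X2,X3} ⇒ r = 3
8 vars − rank 3 = 5 Π groups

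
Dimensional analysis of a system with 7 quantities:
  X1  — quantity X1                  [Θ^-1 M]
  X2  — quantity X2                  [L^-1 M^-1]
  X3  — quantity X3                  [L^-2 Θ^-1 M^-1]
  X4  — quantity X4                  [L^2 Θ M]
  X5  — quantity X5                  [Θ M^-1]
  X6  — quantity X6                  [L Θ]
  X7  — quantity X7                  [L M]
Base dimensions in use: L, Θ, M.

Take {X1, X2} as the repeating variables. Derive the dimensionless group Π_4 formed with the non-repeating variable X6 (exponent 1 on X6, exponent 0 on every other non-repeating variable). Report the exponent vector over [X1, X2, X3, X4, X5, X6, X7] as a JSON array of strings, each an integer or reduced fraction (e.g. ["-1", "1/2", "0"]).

["1", "1", "0", "0", "0", "1", "0"]

Dimensional matrix (L×Θ×M by X1×X2×X3×X4×X5×X6×X7):
  L: [ 0 -1 -2  2  0  1  1]
  Θ: [-1  0 -1  1  1  1  0]
  M: [ 1 -1 -1  1 -1  0  1]
RREF → pivots at {X1,X2} ⇒ r = 2
Repeat: X1,X2; free: X3,X4,X5,X6,X7
RREF:
  r0: [   1    0    1   -1   -1   -1    0]
  r1: [   0    1    2   -2    0   -1   -1]
  r2: [   0    0    0    0    0    0    0]
Fix exponent of X6 at 1, X3 at 0, X4 at 0, X5 at 0, X7 at 0; solve each RREF row for its pivot's exponent:
  r0: exp(X1) + (-1)·1 = 0 ⇒ exp(X1) = 1
  r1: exp(X2) + (-1)·1 = 0 ⇒ exp(X2) = 1
Π_4 = X1 · X2 · X6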